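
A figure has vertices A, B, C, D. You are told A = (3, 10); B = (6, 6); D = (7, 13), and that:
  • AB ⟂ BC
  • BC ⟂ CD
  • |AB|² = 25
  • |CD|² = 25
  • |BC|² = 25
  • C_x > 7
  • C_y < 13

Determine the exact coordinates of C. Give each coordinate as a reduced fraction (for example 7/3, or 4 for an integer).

C = (10, 9)

1. C_x = 10  [[AB ⟂ BC ⇒ 3x-4y+6=0] ∩ [|C−(7, 13)|²=25]]
2. C_y = 9  [[AB ⟂ BC ⇒ 3x-4y+6=0] ∩ [|C−(7, 13)|²=25]]
   so C = (10, 9)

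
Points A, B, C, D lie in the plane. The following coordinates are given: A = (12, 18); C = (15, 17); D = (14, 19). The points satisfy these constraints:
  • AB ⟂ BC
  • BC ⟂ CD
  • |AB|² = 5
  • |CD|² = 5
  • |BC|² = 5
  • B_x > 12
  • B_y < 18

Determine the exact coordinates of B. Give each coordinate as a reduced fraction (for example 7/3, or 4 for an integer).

B = (13, 16)

1. B_x = 13  [[BC ⟂ CD ⇒ 1x-2y+19=0] ∩ [|B−(12, 18)|²=5]]
2. B_y = 16  [[BC ⟂ CD ⇒ 1x-2y+19=0] ∩ [|B−(12, 18)|²=5]]
   so B = (13, 16)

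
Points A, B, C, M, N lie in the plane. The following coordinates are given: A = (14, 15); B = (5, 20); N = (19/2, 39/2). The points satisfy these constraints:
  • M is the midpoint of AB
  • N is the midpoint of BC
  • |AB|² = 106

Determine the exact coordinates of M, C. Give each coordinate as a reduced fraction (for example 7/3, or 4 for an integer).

1. M_x = 19/2  [2·M = A+B = (14, 15)+(5, 20)]
2. M_y = 35/2  [2·M = A+B = (14, 15)+(5, 20)]
   so M = (19/2, 35/2)
3. C_x = 14  [C = 2·N−B = 2·(19/2, 39/2)−(5, 20)]
4. C_y = 19  [C = 2·N−B = 2·(19/2, 39/2)−(5, 20)]
   so C = (14, 19)

M = (19/2, 35/2)
C = (14, 19)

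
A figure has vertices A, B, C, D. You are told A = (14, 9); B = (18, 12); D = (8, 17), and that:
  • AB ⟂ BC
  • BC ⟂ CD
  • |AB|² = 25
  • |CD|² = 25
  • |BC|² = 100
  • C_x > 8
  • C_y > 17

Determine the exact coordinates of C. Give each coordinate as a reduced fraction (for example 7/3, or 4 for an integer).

C = (12, 20)

1. C_x = 12  [[AB ⟂ BC ⇒ 4x+3y-108=0] ∩ [|C−(8, 17)|²=25]]
2. C_y = 20  [[AB ⟂ BC ⇒ 4x+3y-108=0] ∩ [|C−(8, 17)|²=25]]
   so C = (12, 20)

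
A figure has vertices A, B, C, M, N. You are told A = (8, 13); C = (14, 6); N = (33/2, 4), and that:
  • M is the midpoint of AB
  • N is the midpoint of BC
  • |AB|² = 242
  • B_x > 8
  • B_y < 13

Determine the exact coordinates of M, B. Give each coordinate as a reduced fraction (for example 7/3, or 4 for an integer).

M = (27/2, 15/2)
B = (19, 2)

1. B_x = 19  [B = 2·N−C = 2·(33/2, 4)−(14, 6)]
2. B_y = 2  [B = 2·N−C = 2·(33/2, 4)−(14, 6)]
   so B = (19, 2)
3. M_x = 27/2  [2·M = A+B = (8, 13)+(19, 2)]
4. M_y = 15/2  [2·M = A+B = (8, 13)+(19, 2)]
   so M = (27/2, 15/2)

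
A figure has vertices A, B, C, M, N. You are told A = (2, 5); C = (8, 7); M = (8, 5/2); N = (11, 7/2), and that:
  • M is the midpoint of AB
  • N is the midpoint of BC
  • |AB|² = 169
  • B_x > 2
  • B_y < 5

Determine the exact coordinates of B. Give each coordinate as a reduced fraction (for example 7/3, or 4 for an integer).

B = (14, 0)

1. B_x = 14  [B = 2·M−A = 2·(8, 5/2)−(2, 5)]
2. B_y = 0  [B = 2·M−A = 2·(8, 5/2)−(2, 5)]
   so B = (14, 0)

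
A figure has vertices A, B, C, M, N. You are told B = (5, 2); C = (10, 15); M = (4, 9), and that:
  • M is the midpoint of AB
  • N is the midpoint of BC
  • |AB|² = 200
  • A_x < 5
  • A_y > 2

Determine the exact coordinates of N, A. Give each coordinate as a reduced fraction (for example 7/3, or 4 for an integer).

N = (15/2, 17/2)
A = (3, 16)

1. A_x = 3  [A = 2·M−B = 2·(4, 9)−(5, 2)]
2. A_y = 16  [A = 2·M−B = 2·(4, 9)−(5, 2)]
   so A = (3, 16)
3. N_x = 15/2  [2·N = B+C = (5, 2)+(10, 15)]
4. N_y = 17/2  [2·N = B+C = (5, 2)+(10, 15)]
   so N = (15/2, 17/2)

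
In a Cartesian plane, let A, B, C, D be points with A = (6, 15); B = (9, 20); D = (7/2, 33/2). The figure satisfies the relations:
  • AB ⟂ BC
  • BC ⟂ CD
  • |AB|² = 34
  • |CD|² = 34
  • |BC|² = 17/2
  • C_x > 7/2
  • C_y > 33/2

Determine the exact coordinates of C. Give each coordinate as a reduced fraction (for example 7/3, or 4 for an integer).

1. C_x = 13/2  [[AB ⟂ BC ⇒ 3x+5y-127=0] ∩ [|C−(7/2, 33/2)|²=34]]
2. C_y = 43/2  [[AB ⟂ BC ⇒ 3x+5y-127=0] ∩ [|C−(7/2, 33/2)|²=34]]
   so C = (13/2, 43/2)

C = (13/2, 43/2)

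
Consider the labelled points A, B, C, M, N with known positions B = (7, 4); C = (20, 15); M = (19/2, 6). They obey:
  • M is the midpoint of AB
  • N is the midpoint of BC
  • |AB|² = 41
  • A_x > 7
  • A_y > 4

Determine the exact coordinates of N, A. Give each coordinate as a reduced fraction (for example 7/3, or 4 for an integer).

1. A_x = 12  [A = 2·M−B = 2·(19/2, 6)−(7, 4)]
2. A_y = 8  [A = 2·M−B = 2·(19/2, 6)−(7, 4)]
   so A = (12, 8)
3. N_x = 27/2  [2·N = B+C = (7, 4)+(20, 15)]
4. N_y = 19/2  [2·N = B+C = (7, 4)+(20, 15)]
   so N = (27/2, 19/2)

N = (27/2, 19/2)
A = (12, 8)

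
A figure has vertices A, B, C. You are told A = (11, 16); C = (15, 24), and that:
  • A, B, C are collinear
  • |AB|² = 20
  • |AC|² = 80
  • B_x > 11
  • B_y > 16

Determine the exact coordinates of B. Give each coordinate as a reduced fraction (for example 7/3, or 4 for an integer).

1. B_x = 13  [[A, B, C are collinear ⇒ 8x-4y-24=0] ∩ [|B−(11, 16)|²=20]]
2. B_y = 20  [[A, B, C are collinear ⇒ 8x-4y-24=0] ∩ [|B−(11, 16)|²=20]]
   so B = (13, 20)

B = (13, 20)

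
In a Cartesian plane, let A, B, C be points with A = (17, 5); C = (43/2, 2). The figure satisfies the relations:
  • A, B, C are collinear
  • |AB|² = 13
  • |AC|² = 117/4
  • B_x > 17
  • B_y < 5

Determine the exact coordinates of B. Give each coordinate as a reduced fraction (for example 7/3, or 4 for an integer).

B = (20, 3)

1. B_x = 20  [[A, B, C are collinear ⇒ -3x-9/2y+147/2=0] ∩ [|B−(17, 5)|²=13]]
2. B_y = 3  [[A, B, C are collinear ⇒ -3x-9/2y+147/2=0] ∩ [|B−(17, 5)|²=13]]
   so B = (20, 3)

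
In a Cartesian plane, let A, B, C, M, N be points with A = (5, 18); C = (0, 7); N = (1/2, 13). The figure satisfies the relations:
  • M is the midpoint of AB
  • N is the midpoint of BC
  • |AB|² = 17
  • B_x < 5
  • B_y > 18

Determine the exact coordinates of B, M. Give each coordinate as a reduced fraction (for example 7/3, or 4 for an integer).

B = (1, 19)
M = (3, 37/2)

1. B_x = 1  [B = 2·N−C = 2·(1/2, 13)−(0, 7)]
2. B_y = 19  [B = 2·N−C = 2·(1/2, 13)−(0, 7)]
   so B = (1, 19)
3. M_x = 3  [2·M = A+B = (5, 18)+(1, 19)]
4. M_y = 37/2  [2·M = A+B = (5, 18)+(1, 19)]
   so M = (3, 37/2)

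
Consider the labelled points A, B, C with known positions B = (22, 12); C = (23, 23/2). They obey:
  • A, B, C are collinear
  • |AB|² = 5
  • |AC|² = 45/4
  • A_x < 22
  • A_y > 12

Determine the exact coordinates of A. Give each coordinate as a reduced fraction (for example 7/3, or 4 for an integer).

1. A_x = 20  [[A, B, C are collinear ⇒ 1/2x+1y-23=0] ∩ [|A−(22, 12)|²=5]]
2. A_y = 13  [[A, B, C are collinear ⇒ 1/2x+1y-23=0] ∩ [|A−(22, 12)|²=5]]
   so A = (20, 13)

A = (20, 13)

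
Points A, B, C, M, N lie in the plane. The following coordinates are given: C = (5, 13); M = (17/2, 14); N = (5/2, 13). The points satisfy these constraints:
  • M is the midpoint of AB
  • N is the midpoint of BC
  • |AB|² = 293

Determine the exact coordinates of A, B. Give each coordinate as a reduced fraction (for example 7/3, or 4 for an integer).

1. B_x = 0  [B = 2·N−C = 2·(5/2, 13)−(5, 13)]
2. B_y = 13  [B = 2·N−C = 2·(5/2, 13)−(5, 13)]
   so B = (0, 13)
3. A_x = 17  [A = 2·M−B = 2·(17/2, 14)−(0, 13)]
4. A_y = 15  [A = 2·M−B = 2·(17/2, 14)−(0, 13)]
   so A = (17, 15)

A = (17, 15)
B = (0, 13)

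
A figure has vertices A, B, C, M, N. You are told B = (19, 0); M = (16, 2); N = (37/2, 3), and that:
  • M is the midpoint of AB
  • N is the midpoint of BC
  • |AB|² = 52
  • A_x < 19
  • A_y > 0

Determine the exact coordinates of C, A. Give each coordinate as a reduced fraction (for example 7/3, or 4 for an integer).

C = (18, 6)
A = (13, 4)

1. A_x = 13  [A = 2·M−B = 2·(16, 2)−(19, 0)]
2. A_y = 4  [A = 2·M−B = 2·(16, 2)−(19, 0)]
   so A = (13, 4)
3. C_x = 18  [C = 2·N−B = 2·(37/2, 3)−(19, 0)]
4. C_y = 6  [C = 2·N−B = 2·(37/2, 3)−(19, 0)]
   so C = (18, 6)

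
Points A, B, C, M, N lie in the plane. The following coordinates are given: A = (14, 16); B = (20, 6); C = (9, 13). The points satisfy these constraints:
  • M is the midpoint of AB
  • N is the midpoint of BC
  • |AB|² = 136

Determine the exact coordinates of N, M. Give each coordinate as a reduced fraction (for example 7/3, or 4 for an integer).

N = (29/2, 19/2)
M = (17, 11)

1. M_x = 17  [2·M = A+B = (14, 16)+(20, 6)]
2. M_y = 11  [2·M = A+B = (14, 16)+(20, 6)]
   so M = (17, 11)
3. N_x = 29/2  [2·N = B+C = (20, 6)+(9, 13)]
4. N_y = 19/2  [2·N = B+C = (20, 6)+(9, 13)]
   so N = (29/2, 19/2)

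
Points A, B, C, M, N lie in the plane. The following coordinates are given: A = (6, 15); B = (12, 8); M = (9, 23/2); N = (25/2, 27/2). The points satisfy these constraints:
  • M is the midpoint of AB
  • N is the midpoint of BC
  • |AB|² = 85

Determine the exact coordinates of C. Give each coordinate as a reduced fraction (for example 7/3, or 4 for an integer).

1. C_x = 13  [C = 2·N−B = 2·(25/2, 27/2)−(12, 8)]
2. C_y = 19  [C = 2·N−B = 2·(25/2, 27/2)−(12, 8)]
   so C = (13, 19)

C = (13, 19)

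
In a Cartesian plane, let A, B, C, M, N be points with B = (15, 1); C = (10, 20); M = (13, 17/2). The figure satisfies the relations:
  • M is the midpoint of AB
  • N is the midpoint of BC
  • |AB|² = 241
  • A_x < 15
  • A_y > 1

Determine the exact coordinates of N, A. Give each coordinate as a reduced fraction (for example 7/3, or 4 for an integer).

1. A_x = 11  [A = 2·M−B = 2·(13, 17/2)−(15, 1)]
2. A_y = 16  [A = 2·M−B = 2·(13, 17/2)−(15, 1)]
   so A = (11, 16)
3. N_x = 25/2  [2·N = B+C = (15, 1)+(10, 20)]
4. N_y = 21/2  [2·N = B+C = (15, 1)+(10, 20)]
   so N = (25/2, 21/2)

N = (25/2, 21/2)
A = (11, 16)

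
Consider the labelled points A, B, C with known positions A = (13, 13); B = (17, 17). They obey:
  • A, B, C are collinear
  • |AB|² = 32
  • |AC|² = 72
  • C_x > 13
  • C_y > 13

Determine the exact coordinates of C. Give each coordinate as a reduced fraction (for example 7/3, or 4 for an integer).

C = (19, 19)

1. C_x = 19  [[A, B, C are collinear ⇒ -4x+4y=0] ∩ [|C−(13, 13)|²=72]]
2. C_y = 19  [[A, B, C are collinear ⇒ -4x+4y=0] ∩ [|C−(13, 13)|²=72]]
   so C = (19, 19)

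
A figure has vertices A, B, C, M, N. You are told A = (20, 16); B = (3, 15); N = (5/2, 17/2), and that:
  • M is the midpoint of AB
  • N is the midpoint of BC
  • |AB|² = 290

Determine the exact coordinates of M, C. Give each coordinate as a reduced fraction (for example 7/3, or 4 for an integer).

1. M_x = 23/2  [2·M = A+B = (20, 16)+(3, 15)]
2. M_y = 31/2  [2·M = A+B = (20, 16)+(3, 15)]
   so M = (23/2, 31/2)
3. C_x = 2  [C = 2·N−B = 2·(5/2, 17/2)−(3, 15)]
4. C_y = 2  [C = 2·N−B = 2·(5/2, 17/2)−(3, 15)]
   so C = (2, 2)

M = (23/2, 31/2)
C = (2, 2)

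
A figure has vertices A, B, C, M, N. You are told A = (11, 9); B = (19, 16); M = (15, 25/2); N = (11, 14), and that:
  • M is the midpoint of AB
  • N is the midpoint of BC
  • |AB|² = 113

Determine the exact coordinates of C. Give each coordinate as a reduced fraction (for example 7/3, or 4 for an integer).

C = (3, 12)

1. C_x = 3  [C = 2·N−B = 2·(11, 14)−(19, 16)]
2. C_y = 12  [C = 2·N−B = 2·(11, 14)−(19, 16)]
   so C = (3, 12)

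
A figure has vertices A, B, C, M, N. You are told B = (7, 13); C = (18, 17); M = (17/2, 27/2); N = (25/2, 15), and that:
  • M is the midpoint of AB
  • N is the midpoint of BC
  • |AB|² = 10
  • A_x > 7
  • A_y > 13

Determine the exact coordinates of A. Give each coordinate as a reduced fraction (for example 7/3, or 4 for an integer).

A = (10, 14)

1. A_x = 10  [A = 2·M−B = 2·(17/2, 27/2)−(7, 13)]
2. A_y = 14  [A = 2·M−B = 2·(17/2, 27/2)−(7, 13)]
   so A = (10, 14)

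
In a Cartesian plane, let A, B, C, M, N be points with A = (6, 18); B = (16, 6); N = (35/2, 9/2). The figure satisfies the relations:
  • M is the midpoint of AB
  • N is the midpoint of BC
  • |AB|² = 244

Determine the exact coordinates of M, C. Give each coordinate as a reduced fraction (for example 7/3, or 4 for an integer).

M = (11, 12)
C = (19, 3)

1. M_x = 11  [2·M = A+B = (6, 18)+(16, 6)]
2. M_y = 12  [2·M = A+B = (6, 18)+(16, 6)]
   so M = (11, 12)
3. C_x = 19  [C = 2·N−B = 2·(35/2, 9/2)−(16, 6)]
4. C_y = 3  [C = 2·N−B = 2·(35/2, 9/2)−(16, 6)]
   so C = (19, 3)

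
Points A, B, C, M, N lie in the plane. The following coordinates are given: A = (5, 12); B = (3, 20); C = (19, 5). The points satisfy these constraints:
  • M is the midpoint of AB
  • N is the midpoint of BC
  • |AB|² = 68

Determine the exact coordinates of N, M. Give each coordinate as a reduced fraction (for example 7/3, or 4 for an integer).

1. M_x = 4  [2·M = A+B = (5, 12)+(3, 20)]
2. M_y = 16  [2·M = A+B = (5, 12)+(3, 20)]
   so M = (4, 16)
3. N_x = 11  [2·N = B+C = (3, 20)+(19, 5)]
4. N_y = 25/2  [2·N = B+C = (3, 20)+(19, 5)]
   so N = (11, 25/2)

N = (11, 25/2)
M = (4, 16)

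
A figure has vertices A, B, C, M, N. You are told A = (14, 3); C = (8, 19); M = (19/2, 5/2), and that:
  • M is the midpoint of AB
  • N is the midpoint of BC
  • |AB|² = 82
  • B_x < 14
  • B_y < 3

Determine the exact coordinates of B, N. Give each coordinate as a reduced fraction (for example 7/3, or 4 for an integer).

1. B_x = 5  [B = 2·M−A = 2·(19/2, 5/2)−(14, 3)]
2. B_y = 2  [B = 2·M−A = 2·(19/2, 5/2)−(14, 3)]
   so B = (5, 2)
3. N_x = 13/2  [2·N = B+C = (5, 2)+(8, 19)]
4. N_y = 21/2  [2·N = B+C = (5, 2)+(8, 19)]
   so N = (13/2, 21/2)

B = (5, 2)
N = (13/2, 21/2)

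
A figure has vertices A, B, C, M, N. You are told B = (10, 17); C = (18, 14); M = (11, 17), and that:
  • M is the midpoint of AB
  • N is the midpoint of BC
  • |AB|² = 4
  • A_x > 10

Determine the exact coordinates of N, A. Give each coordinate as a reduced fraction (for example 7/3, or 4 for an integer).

1. A_x = 12  [A = 2·M−B = 2·(11, 17)−(10, 17)]
2. A_y = 17  [A = 2·M−B = 2·(11, 17)−(10, 17)]
   so A = (12, 17)
3. N_x = 14  [2·N = B+C = (10, 17)+(18, 14)]
4. N_y = 31/2  [2·N = B+C = (10, 17)+(18, 14)]
   so N = (14, 31/2)

N = (14, 31/2)
A = (12, 17)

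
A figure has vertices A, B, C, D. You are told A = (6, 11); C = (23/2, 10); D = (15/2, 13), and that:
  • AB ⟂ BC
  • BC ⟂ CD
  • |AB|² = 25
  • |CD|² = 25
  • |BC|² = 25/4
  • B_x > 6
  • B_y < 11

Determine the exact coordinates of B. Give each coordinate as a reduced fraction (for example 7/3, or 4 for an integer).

1. B_x = 10  [[BC ⟂ CD ⇒ 4x-3y-16=0] ∩ [|B−(6, 11)|²=25]]
2. B_y = 8  [[BC ⟂ CD ⇒ 4x-3y-16=0] ∩ [|B−(6, 11)|²=25]]
   so B = (10, 8)

B = (10, 8)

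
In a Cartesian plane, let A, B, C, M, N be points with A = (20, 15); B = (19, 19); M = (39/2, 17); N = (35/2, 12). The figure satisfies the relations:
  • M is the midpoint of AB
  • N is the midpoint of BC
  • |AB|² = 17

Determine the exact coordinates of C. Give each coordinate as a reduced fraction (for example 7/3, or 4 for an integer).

1. C_x = 16  [C = 2·N−B = 2·(35/2, 12)−(19, 19)]
2. C_y = 5  [C = 2·N−B = 2·(35/2, 12)−(19, 19)]
   so C = (16, 5)

C = (16, 5)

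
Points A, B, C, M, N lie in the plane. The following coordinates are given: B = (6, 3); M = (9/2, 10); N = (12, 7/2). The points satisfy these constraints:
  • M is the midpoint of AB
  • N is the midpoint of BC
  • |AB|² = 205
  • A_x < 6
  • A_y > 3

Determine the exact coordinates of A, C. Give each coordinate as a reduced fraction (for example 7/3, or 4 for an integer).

A = (3, 17)
C = (18, 4)

1. A_x = 3  [A = 2·M−B = 2·(9/2, 10)−(6, 3)]
2. A_y = 17  [A = 2·M−B = 2·(9/2, 10)−(6, 3)]
   so A = (3, 17)
3. C_x = 18  [C = 2·N−B = 2·(12, 7/2)−(6, 3)]
4. C_y = 4  [C = 2·N−B = 2·(12, 7/2)−(6, 3)]
   so C = (18, 4)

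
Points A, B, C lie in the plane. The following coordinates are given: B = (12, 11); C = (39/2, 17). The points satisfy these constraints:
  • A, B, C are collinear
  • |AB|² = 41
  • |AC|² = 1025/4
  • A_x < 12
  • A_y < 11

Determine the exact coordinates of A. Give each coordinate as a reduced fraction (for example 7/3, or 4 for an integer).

A = (7, 7)

1. A_x = 7  [[A, B, C are collinear ⇒ -6x+15/2y-21/2=0] ∩ [|A−(12, 11)|²=41]]
2. A_y = 7  [[A, B, C are collinear ⇒ -6x+15/2y-21/2=0] ∩ [|A−(12, 11)|²=41]]
   so A = (7, 7)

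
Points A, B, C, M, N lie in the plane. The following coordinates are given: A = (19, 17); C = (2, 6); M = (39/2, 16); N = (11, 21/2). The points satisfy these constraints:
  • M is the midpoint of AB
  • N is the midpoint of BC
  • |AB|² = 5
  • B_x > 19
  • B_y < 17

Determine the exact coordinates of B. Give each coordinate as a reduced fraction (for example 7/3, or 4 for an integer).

1. B_x = 20  [B = 2·M−A = 2·(39/2, 16)−(19, 17)]
2. B_y = 15  [B = 2·M−A = 2·(39/2, 16)−(19, 17)]
   so B = (20, 15)

B = (20, 15)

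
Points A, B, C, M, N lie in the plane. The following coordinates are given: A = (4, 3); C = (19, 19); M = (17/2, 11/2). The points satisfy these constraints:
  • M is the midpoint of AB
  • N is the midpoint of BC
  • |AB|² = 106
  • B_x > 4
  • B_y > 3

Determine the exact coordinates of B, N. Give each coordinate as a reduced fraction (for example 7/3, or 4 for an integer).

B = (13, 8)
N = (16, 27/2)

1. B_x = 13  [B = 2·M−A = 2·(17/2, 11/2)−(4, 3)]
2. B_y = 8  [B = 2·M−A = 2·(17/2, 11/2)−(4, 3)]
   so B = (13, 8)
3. N_x = 16  [2·N = B+C = (13, 8)+(19, 19)]
4. N_y = 27/2  [2·N = B+C = (13, 8)+(19, 19)]
   so N = (16, 27/2)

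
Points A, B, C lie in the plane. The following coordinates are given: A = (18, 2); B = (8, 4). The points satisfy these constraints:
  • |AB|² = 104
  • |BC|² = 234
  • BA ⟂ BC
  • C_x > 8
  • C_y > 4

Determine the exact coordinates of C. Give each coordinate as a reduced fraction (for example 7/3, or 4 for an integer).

1. C_x = 11  [[BA ⟂ BC ⇒ 10x-2y-72=0] ∩ [|C−(8, 4)|²=234]]
2. C_y = 19  [[BA ⟂ BC ⇒ 10x-2y-72=0] ∩ [|C−(8, 4)|²=234]]
   so C = (11, 19)

C = (11, 19)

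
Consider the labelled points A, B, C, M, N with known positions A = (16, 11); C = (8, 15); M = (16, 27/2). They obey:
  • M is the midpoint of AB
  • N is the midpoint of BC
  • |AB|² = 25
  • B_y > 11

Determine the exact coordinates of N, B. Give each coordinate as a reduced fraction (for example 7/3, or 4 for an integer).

1. B_x = 16  [B = 2·M−A = 2·(16, 27/2)−(16, 11)]
2. B_y = 16  [B = 2·M−A = 2·(16, 27/2)−(16, 11)]
   so B = (16, 16)
3. N_x = 12  [2·N = B+C = (16, 16)+(8, 15)]
4. N_y = 31/2  [2·N = B+C = (16, 16)+(8, 15)]
   so N = (12, 31/2)

N = (12, 31/2)
B = (16, 16)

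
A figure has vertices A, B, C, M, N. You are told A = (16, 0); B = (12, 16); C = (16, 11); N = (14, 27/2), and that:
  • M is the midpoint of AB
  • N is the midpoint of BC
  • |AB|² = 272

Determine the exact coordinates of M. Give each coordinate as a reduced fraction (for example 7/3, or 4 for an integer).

1. M_x = 14  [2·M = A+B = (16, 0)+(12, 16)]
2. M_y = 8  [2·M = A+B = (16, 0)+(12, 16)]
   so M = (14, 8)

M = (14, 8)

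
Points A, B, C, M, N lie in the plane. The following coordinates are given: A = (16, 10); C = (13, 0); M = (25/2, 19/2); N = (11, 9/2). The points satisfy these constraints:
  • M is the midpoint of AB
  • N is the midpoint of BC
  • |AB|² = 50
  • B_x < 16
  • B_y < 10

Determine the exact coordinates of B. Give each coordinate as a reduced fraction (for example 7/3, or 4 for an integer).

1. B_x = 9  [B = 2·M−A = 2·(25/2, 19/2)−(16, 10)]
2. B_y = 9  [B = 2·M−A = 2·(25/2, 19/2)−(16, 10)]
   so B = (9, 9)

B = (9, 9)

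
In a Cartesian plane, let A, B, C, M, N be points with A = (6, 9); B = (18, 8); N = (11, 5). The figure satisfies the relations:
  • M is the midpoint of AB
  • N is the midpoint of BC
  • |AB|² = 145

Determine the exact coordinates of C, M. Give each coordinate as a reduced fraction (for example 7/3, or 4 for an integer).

C = (4, 2)
M = (12, 17/2)

1. M_x = 12  [2·M = A+B = (6, 9)+(18, 8)]
2. M_y = 17/2  [2·M = A+B = (6, 9)+(18, 8)]
   so M = (12, 17/2)
3. C_x = 4  [C = 2·N−B = 2·(11, 5)−(18, 8)]
4. C_y = 2  [C = 2·N−B = 2·(11, 5)−(18, 8)]
   so C = (4, 2)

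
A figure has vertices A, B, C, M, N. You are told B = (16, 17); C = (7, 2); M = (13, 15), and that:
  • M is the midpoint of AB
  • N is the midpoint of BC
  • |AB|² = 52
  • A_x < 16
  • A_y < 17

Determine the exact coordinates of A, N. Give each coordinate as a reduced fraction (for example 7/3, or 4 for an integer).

A = (10, 13)
N = (23/2, 19/2)

1. A_x = 10  [A = 2·M−B = 2·(13, 15)−(16, 17)]
2. A_y = 13  [A = 2·M−B = 2·(13, 15)−(16, 17)]
   so A = (10, 13)
3. N_x = 23/2  [2·N = B+C = (16, 17)+(7, 2)]
4. N_y = 19/2  [2·N = B+C = (16, 17)+(7, 2)]
   so N = (23/2, 19/2)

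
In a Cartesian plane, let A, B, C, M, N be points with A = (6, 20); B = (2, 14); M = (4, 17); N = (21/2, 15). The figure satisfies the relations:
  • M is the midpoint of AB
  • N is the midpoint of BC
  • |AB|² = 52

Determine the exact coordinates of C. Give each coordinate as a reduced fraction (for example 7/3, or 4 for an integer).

1. C_x = 19  [C = 2·N−B = 2·(21/2, 15)−(2, 14)]
2. C_y = 16  [C = 2·N−B = 2·(21/2, 15)−(2, 14)]
   so C = (19, 16)

C = (19, 16)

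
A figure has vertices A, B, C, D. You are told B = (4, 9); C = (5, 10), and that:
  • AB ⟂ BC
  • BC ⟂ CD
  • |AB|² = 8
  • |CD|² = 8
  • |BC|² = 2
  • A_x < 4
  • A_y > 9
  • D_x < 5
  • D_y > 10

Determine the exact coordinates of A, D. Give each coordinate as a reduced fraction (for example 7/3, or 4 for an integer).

A = (2, 11)
D = (3, 12)

1. A_x = 2  [[AB ⟂ BC ⇒ -1x-1y+13=0] ∩ [|A−(4, 9)|²=8]]
2. A_y = 11  [[AB ⟂ BC ⇒ -1x-1y+13=0] ∩ [|A−(4, 9)|²=8]]
   so A = (2, 11)
3. D_x = 3  [[BC ⟂ CD ⇒ 1x+1y-15=0] ∩ [|D−(5, 10)|²=8]]
4. D_y = 12  [[BC ⟂ CD ⇒ 1x+1y-15=0] ∩ [|D−(5, 10)|²=8]]
   so D = (3, 12)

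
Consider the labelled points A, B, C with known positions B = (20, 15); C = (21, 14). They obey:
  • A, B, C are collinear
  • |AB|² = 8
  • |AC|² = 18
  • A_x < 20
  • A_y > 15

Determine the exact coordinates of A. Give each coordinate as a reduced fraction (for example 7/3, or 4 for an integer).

1. A_x = 18  [[A, B, C are collinear ⇒ 1x+1y-35=0] ∩ [|A−(20, 15)|²=8]]
2. A_y = 17  [[A, B, C are collinear ⇒ 1x+1y-35=0] ∩ [|A−(20, 15)|²=8]]
   so A = (18, 17)

A = (18, 17)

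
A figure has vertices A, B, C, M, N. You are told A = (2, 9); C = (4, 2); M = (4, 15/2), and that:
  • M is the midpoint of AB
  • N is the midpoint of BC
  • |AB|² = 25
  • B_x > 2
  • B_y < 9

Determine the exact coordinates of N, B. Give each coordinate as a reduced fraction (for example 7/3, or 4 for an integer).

N = (5, 4)
B = (6, 6)

1. B_x = 6  [B = 2·M−A = 2·(4, 15/2)−(2, 9)]
2. B_y = 6  [B = 2·M−A = 2·(4, 15/2)−(2, 9)]
   so B = (6, 6)
3. N_x = 5  [2·N = B+C = (6, 6)+(4, 2)]
4. N_y = 4  [2·N = B+C = (6, 6)+(4, 2)]
   so N = (5, 4)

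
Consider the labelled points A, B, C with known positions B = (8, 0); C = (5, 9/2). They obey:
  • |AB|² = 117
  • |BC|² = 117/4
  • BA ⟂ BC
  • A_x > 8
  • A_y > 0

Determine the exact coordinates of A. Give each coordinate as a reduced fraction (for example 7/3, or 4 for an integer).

1. A_x = 17  [[BA ⟂ BC ⇒ -3x+9/2y+24=0] ∩ [|A−(8, 0)|²=117]]
2. A_y = 6  [[BA ⟂ BC ⇒ -3x+9/2y+24=0] ∩ [|A−(8, 0)|²=117]]
   so A = (17, 6)

A = (17, 6)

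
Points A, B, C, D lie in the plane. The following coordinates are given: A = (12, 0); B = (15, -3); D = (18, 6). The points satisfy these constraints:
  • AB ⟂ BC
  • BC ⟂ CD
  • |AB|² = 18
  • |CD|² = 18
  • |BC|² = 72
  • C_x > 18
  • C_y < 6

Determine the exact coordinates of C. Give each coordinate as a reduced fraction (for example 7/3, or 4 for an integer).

C = (21, 3)

1. C_x = 21  [[AB ⟂ BC ⇒ 3x-3y-54=0] ∩ [|C−(18, 6)|²=18]]
2. C_y = 3  [[AB ⟂ BC ⇒ 3x-3y-54=0] ∩ [|C−(18, 6)|²=18]]
   so C = (21, 3)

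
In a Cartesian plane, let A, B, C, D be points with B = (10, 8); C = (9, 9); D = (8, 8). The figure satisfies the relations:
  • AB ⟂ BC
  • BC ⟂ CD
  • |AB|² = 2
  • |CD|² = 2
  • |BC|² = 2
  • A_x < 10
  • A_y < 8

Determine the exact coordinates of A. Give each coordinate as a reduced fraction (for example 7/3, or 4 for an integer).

A = (9, 7)

1. A_x = 9  [[AB ⟂ BC ⇒ 1x-1y-2=0] ∩ [|A−(10, 8)|²=2]]
2. A_y = 7  [[AB ⟂ BC ⇒ 1x-1y-2=0] ∩ [|A−(10, 8)|²=2]]
   so A = (9, 7)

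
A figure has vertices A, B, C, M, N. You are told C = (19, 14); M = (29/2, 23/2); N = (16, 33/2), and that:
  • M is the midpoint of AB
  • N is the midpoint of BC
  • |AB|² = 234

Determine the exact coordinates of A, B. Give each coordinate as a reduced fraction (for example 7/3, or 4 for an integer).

A = (16, 4)
B = (13, 19)

1. B_x = 13  [B = 2·N−C = 2·(16, 33/2)−(19, 14)]
2. B_y = 19  [B = 2·N−C = 2·(16, 33/2)−(19, 14)]
   so B = (13, 19)
3. A_x = 16  [A = 2·M−B = 2·(29/2, 23/2)−(13, 19)]
4. A_y = 4  [A = 2·M−B = 2·(29/2, 23/2)−(13, 19)]
   so A = (16, 4)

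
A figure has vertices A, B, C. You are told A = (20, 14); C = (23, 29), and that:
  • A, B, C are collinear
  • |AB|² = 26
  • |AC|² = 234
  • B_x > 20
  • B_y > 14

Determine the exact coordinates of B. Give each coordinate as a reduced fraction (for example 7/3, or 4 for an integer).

1. B_x = 21  [[A, B, C are collinear ⇒ 15x-3y-258=0] ∩ [|B−(20, 14)|²=26]]
2. B_y = 19  [[A, B, C are collinear ⇒ 15x-3y-258=0] ∩ [|B−(20, 14)|²=26]]
   so B = (21, 19)

B = (21, 19)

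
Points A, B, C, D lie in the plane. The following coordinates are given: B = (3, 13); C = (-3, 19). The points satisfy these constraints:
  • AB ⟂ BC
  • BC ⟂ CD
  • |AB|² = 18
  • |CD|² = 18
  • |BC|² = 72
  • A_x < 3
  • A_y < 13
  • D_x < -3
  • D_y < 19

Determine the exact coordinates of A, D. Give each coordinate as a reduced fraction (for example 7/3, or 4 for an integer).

1. A_x = 0  [[AB ⟂ BC ⇒ 6x-6y+60=0] ∩ [|A−(3, 13)|²=18]]
2. A_y = 10  [[AB ⟂ BC ⇒ 6x-6y+60=0] ∩ [|A−(3, 13)|²=18]]
   so A = (0, 10)
3. D_x = -6  [[BC ⟂ CD ⇒ -6x+6y-132=0] ∩ [|D−(-3, 19)|²=18]]
4. D_y = 16  [[BC ⟂ CD ⇒ -6x+6y-132=0] ∩ [|D−(-3, 19)|²=18]]
   so D = (-6, 16)

A = (0, 10)
D = (-6, 16)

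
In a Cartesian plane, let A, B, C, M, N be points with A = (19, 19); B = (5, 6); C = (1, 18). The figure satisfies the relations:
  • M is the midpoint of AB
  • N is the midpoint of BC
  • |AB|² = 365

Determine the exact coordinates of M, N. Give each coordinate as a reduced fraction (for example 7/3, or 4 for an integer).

M = (12, 25/2)
N = (3, 12)

1. M_x = 12  [2·M = A+B = (19, 19)+(5, 6)]
2. M_y = 25/2  [2·M = A+B = (19, 19)+(5, 6)]
   so M = (12, 25/2)
3. N_x = 3  [2·N = B+C = (5, 6)+(1, 18)]
4. N_y = 12  [2·N = B+C = (5, 6)+(1, 18)]
   so N = (3, 12)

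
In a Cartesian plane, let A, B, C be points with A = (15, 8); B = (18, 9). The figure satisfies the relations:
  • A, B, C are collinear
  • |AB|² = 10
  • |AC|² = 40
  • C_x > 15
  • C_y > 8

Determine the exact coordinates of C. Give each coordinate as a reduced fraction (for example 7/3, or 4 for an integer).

1. C_x = 21  [[A, B, C are collinear ⇒ -1x+3y-9=0] ∩ [|C−(15, 8)|²=40]]
2. C_y = 10  [[A, B, C are collinear ⇒ -1x+3y-9=0] ∩ [|C−(15, 8)|²=40]]
   so C = (21, 10)

C = (21, 10)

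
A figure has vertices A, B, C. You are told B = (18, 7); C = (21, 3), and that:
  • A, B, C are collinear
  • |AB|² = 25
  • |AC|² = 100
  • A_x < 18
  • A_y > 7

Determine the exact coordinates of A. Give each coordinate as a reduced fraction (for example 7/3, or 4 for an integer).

A = (15, 11)

1. A_x = 15  [[A, B, C are collinear ⇒ 4x+3y-93=0] ∩ [|A−(18, 7)|²=25]]
2. A_y = 11  [[A, B, C are collinear ⇒ 4x+3y-93=0] ∩ [|A−(18, 7)|²=25]]
   so A = (15, 11)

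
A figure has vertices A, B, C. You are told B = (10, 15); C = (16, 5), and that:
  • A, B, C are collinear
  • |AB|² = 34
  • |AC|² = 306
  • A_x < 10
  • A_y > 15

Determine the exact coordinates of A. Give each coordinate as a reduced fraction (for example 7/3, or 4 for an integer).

1. A_x = 7  [[A, B, C are collinear ⇒ 10x+6y-190=0] ∩ [|A−(10, 15)|²=34]]
2. A_y = 20  [[A, B, C are collinear ⇒ 10x+6y-190=0] ∩ [|A−(10, 15)|²=34]]
   so A = (7, 20)

A = (7, 20)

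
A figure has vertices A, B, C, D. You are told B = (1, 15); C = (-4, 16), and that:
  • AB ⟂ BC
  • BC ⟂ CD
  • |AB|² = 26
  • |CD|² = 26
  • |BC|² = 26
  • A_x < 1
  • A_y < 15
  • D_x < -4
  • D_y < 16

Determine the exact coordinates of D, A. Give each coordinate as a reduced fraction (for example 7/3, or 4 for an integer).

D = (-5, 11)
A = (0, 10)

1. D_x = -5  [[BC ⟂ CD ⇒ -5x+1y-36=0] ∩ [|D−(-4, 16)|²=26]]
2. D_y = 11  [[BC ⟂ CD ⇒ -5x+1y-36=0] ∩ [|D−(-4, 16)|²=26]]
   so D = (-5, 11)
3. A_x = 0  [[AB ⟂ BC ⇒ 5x-1y+10=0] ∩ [|A−(1, 15)|²=26]]
4. A_y = 10  [[AB ⟂ BC ⇒ 5x-1y+10=0] ∩ [|A−(1, 15)|²=26]]
   so A = (0, 10)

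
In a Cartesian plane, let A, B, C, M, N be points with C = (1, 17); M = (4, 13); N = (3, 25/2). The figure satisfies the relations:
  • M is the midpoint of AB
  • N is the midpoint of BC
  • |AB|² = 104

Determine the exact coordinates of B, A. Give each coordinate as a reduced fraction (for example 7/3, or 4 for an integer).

B = (5, 8)
A = (3, 18)

1. B_x = 5  [B = 2·N−C = 2·(3, 25/2)−(1, 17)]
2. B_y = 8  [B = 2·N−C = 2·(3, 25/2)−(1, 17)]
   so B = (5, 8)
3. A_x = 3  [A = 2·M−B = 2·(4, 13)−(5, 8)]
4. A_y = 18  [A = 2·M−B = 2·(4, 13)−(5, 8)]
   so A = (3, 18)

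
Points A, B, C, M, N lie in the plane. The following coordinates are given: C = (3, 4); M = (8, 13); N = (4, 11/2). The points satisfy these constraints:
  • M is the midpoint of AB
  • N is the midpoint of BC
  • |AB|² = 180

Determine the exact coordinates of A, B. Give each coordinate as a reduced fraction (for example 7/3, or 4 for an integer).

1. B_x = 5  [B = 2·N−C = 2·(4, 11/2)−(3, 4)]
2. B_y = 7  [B = 2·N−C = 2·(4, 11/2)−(3, 4)]
   so B = (5, 7)
3. A_x = 11  [A = 2·M−B = 2·(8, 13)−(5, 7)]
4. A_y = 19  [A = 2·M−B = 2·(8, 13)−(5, 7)]
   so A = (11, 19)

A = (11, 19)
B = (5, 7)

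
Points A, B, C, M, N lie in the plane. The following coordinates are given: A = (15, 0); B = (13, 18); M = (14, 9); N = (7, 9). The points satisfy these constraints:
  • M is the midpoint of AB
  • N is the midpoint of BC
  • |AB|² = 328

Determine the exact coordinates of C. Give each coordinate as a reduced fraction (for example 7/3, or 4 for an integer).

C = (1, 0)

1. C_x = 1  [C = 2·N−B = 2·(7, 9)−(13, 18)]
2. C_y = 0  [C = 2·N−B = 2·(7, 9)−(13, 18)]
   so C = (1, 0)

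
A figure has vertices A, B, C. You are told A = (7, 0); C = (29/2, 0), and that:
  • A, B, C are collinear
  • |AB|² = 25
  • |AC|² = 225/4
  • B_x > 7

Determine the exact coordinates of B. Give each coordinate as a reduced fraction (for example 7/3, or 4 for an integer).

B = (12, 0)

1. B_x = 12  [[A, B, C are collinear ⇒ -15/2y=0] ∩ [|B−(7, 0)|²=25]]
2. B_y = 0  [[A, B, C are collinear ⇒ -15/2y=0] ∩ [|B−(7, 0)|²=25]]
   so B = (12, 0)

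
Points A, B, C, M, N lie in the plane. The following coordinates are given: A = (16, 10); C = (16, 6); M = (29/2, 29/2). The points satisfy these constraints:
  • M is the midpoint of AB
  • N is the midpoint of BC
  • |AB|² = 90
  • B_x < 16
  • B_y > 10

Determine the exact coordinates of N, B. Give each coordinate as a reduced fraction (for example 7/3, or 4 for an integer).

N = (29/2, 25/2)
B = (13, 19)

1. B_x = 13  [B = 2·M−A = 2·(29/2, 29/2)−(16, 10)]
2. B_y = 19  [B = 2·M−A = 2·(29/2, 29/2)−(16, 10)]
   so B = (13, 19)
3. N_x = 29/2  [2·N = B+C = (13, 19)+(16, 6)]
4. N_y = 25/2  [2·N = B+C = (13, 19)+(16, 6)]
   so N = (29/2, 25/2)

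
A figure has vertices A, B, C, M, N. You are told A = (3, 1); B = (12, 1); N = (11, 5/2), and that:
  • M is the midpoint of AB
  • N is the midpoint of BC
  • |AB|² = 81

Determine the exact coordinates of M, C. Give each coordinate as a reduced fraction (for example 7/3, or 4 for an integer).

M = (15/2, 1)
C = (10, 4)

1. M_x = 15/2  [2·M = A+B = (3, 1)+(12, 1)]
2. M_y = 1  [2·M = A+B = (3, 1)+(12, 1)]
   so M = (15/2, 1)
3. C_x = 10  [C = 2·N−B = 2·(11, 5/2)−(12, 1)]
4. C_y = 4  [C = 2·N−B = 2·(11, 5/2)−(12, 1)]
   so C = (10, 4)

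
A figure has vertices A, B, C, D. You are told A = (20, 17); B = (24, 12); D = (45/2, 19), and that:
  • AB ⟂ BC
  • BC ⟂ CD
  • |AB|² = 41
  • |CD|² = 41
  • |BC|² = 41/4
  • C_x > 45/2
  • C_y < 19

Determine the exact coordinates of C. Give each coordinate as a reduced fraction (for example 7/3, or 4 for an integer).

C = (53/2, 14)

1. C_x = 53/2  [[AB ⟂ BC ⇒ 4x-5y-36=0] ∩ [|C−(45/2, 19)|²=41]]
2. C_y = 14  [[AB ⟂ BC ⇒ 4x-5y-36=0] ∩ [|C−(45/2, 19)|²=41]]
   so C = (53/2, 14)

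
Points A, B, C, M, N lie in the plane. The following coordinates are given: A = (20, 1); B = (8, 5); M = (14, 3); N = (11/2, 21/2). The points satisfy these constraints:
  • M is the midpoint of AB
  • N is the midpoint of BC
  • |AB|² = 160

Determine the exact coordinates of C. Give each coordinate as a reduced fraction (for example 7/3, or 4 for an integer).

1. C_x = 3  [C = 2·N−B = 2·(11/2, 21/2)−(8, 5)]
2. C_y = 16  [C = 2·N−B = 2·(11/2, 21/2)−(8, 5)]
   so C = (3, 16)

C = (3, 16)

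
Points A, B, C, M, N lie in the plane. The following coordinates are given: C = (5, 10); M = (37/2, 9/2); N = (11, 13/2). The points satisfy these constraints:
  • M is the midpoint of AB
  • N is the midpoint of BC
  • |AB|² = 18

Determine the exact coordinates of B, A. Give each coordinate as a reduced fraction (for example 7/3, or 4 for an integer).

1. B_x = 17  [B = 2·N−C = 2·(11, 13/2)−(5, 10)]
2. B_y = 3  [B = 2·N−C = 2·(11, 13/2)−(5, 10)]
   so B = (17, 3)
3. A_x = 20  [A = 2·M−B = 2·(37/2, 9/2)−(17, 3)]
4. A_y = 6  [A = 2·M−B = 2·(37/2, 9/2)−(17, 3)]
   so A = (20, 6)

B = (17, 3)
A = (20, 6)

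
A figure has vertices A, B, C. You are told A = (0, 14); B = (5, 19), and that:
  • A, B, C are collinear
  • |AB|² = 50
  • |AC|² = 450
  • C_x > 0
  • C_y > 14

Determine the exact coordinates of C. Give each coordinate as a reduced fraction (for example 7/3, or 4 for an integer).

1. C_x = 15  [[A, B, C are collinear ⇒ -5x+5y-70=0] ∩ [|C−(0, 14)|²=450]]
2. C_y = 29  [[A, B, C are collinear ⇒ -5x+5y-70=0] ∩ [|C−(0, 14)|²=450]]
   so C = (15, 29)

C = (15, 29)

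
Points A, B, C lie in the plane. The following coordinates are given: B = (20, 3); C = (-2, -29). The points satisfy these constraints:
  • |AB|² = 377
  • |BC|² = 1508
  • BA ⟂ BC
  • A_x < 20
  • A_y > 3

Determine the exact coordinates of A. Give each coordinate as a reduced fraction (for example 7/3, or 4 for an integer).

A = (4, 14)

1. A_x = 4  [[BA ⟂ BC ⇒ -22x-32y+536=0] ∩ [|A−(20, 3)|²=377]]
2. A_y = 14  [[BA ⟂ BC ⇒ -22x-32y+536=0] ∩ [|A−(20, 3)|²=377]]
   so A = (4, 14)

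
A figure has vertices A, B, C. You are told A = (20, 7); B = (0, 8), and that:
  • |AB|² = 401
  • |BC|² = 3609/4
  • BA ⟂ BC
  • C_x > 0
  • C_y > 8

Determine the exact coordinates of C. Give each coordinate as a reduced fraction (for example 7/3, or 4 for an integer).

C = (3/2, 38)

1. C_x = 3/2  [[BA ⟂ BC ⇒ 20x-1y+8=0] ∩ [|C−(0, 8)|²=3609/4]]
2. C_y = 38  [[BA ⟂ BC ⇒ 20x-1y+8=0] ∩ [|C−(0, 8)|²=3609/4]]
   so C = (3/2, 38)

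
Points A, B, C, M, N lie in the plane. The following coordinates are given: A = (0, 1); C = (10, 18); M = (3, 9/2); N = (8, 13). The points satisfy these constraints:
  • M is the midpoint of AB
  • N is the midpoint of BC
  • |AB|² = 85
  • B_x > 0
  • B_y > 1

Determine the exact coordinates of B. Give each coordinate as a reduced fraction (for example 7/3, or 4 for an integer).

1. B_x = 6  [B = 2·M−A = 2·(3, 9/2)−(0, 1)]
2. B_y = 8  [B = 2·M−A = 2·(3, 9/2)−(0, 1)]
   so B = (6, 8)

B = (6, 8)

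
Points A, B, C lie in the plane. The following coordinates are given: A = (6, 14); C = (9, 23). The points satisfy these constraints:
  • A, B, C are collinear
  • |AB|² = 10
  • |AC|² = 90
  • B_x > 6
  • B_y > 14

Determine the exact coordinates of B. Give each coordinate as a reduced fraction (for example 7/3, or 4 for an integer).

B = (7, 17)

1. B_x = 7  [[A, B, C are collinear ⇒ 9x-3y-12=0] ∩ [|B−(6, 14)|²=10]]
2. B_y = 17  [[A, B, C are collinear ⇒ 9x-3y-12=0] ∩ [|B−(6, 14)|²=10]]
   so B = (7, 17)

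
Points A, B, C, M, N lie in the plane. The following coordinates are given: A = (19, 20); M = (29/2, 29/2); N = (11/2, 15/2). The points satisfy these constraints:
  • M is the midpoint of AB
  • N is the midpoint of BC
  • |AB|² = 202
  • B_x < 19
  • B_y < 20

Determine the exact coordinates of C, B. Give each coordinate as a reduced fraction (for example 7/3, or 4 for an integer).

C = (1, 6)
B = (10, 9)

1. B_x = 10  [B = 2·M−A = 2·(29/2, 29/2)−(19, 20)]
2. B_y = 9  [B = 2·M−A = 2·(29/2, 29/2)−(19, 20)]
   so B = (10, 9)
3. C_x = 1  [C = 2·N−B = 2·(11/2, 15/2)−(10, 9)]
4. C_y = 6  [C = 2·N−B = 2·(11/2, 15/2)−(10, 9)]
   so C = (1, 6)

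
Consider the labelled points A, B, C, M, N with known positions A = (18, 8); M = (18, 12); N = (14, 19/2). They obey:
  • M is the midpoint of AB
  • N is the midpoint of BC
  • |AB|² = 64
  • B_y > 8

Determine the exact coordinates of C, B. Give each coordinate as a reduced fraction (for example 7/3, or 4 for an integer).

C = (10, 3)
B = (18, 16)

1. B_x = 18  [B = 2·M−A = 2·(18, 12)−(18, 8)]
2. B_y = 16  [B = 2·M−A = 2·(18, 12)−(18, 8)]
   so B = (18, 16)
3. C_x = 10  [C = 2·N−B = 2·(14, 19/2)−(18, 16)]
4. C_y = 3  [C = 2·N−B = 2·(14, 19/2)−(18, 16)]
   so C = (10, 3)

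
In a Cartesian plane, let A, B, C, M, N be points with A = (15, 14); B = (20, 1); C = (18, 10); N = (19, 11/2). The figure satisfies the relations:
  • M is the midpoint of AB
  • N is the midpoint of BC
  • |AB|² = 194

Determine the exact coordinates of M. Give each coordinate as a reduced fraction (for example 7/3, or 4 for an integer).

M = (35/2, 15/2)

1. M_x = 35/2  [2·M = A+B = (15, 14)+(20, 1)]
2. M_y = 15/2  [2·M = A+B = (15, 14)+(20, 1)]
   so M = (35/2, 15/2)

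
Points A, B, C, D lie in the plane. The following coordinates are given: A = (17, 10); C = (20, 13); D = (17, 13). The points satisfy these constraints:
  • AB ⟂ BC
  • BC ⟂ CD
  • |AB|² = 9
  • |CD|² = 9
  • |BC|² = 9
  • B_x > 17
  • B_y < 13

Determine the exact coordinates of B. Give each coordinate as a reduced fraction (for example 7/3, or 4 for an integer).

1. B_x = 20  [[BC ⟂ CD ⇒ 3x-60=0] ∩ [|B−(17, 10)|²=9]]
2. B_y = 10  [[BC ⟂ CD ⇒ 3x-60=0] ∩ [|B−(17, 10)|²=9]]
   so B = (20, 10)

B = (20, 10)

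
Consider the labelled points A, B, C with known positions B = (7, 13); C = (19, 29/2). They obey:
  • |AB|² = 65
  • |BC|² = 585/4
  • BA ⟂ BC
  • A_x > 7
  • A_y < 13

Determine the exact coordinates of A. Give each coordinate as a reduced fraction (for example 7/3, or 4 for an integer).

1. A_x = 8  [[BA ⟂ BC ⇒ 12x+3/2y-207/2=0] ∩ [|A−(7, 13)|²=65]]
2. A_y = 5  [[BA ⟂ BC ⇒ 12x+3/2y-207/2=0] ∩ [|A−(7, 13)|²=65]]
   so A = (8, 5)

A = (8, 5)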